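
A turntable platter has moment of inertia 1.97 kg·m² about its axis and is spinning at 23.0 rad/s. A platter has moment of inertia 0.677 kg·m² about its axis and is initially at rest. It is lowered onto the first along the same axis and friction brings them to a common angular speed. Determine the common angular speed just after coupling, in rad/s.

|ω_f| ≈ 17.1 rad/s

No external torque acts about the common axis, so total angular momentum is conserved.
Taking A's sense as positive: L = (1.970)(23.0) = 45.31 kg·m²·rad/s.
Combined I = 1.970 + 0.6770 = 2.647 kg·m².
ω_f = L / I = 45.31 / 2.647 = 17.12 rad/s.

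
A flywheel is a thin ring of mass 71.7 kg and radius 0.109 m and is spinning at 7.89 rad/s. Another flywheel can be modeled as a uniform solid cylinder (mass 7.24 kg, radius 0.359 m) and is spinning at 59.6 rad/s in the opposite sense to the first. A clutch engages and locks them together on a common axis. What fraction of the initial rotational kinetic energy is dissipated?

fraction ≈ 0.803

No external torque acts about the common axis, so total angular momentum is conserved.
Moments of inertia: I_A = (71.7)(0.109)² = 0.8519 kg·m²; I_B = ½(7.24)(0.359)² = 0.4665 kg·m².
Taking A's sense as positive: L = (0.8519)(7.89) − (0.4665)(59.6) = -21.09 kg·m²·rad/s.
Combined I = 0.8519 + 0.4665 = 1.318 kg·m².
ω_f = L / I = -21.09 / 1.318 = -15.99 rad/s.
KE_i = ½ΣIω² = 855.1 J; KE_f = ½(1.318)(15.99)² = 168.6 J.
Fraction dissipated = (KE_i − KE_f)/KE_i = 0.8028.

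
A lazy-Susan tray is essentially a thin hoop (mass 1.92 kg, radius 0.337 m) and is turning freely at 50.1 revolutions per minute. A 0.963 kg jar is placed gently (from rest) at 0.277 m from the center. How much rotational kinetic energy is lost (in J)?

No external torque acts about the center; L_before = L_after.
I_p = (1.92)(0.337)² = 0.2181 kg·m².
Added inertia Σmr² = (0.963)(0.277)² = 0.07389 kg·m²; I_f = 0.2181 + 0.07389 = 0.2919 kg·m².
ω_f = I_p ω_i / I_f = (0.2181)(50.1) / 0.2919 = 37.42 rpm.
KE_i = ½(0.2181)(5.246 rad/s)² = 3.001 J; KE_f = ½(0.2919)(3.919)² = 2.241 J.

energy lost ≈ 0.760 J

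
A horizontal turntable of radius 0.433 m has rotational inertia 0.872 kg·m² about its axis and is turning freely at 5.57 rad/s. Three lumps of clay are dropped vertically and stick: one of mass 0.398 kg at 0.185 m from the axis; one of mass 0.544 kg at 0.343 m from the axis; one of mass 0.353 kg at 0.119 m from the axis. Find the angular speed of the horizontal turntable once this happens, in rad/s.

The added mass arrives with no angular momentum about the axis, and any external torque about the axis is negligible, so the system's angular momentum is conserved.
Added inertia Σmr² = (0.398)(0.185)² + (0.544)(0.343)² + (0.353)(0.119)² = 0.08262 kg·m²; I_f = 0.8720 + 0.08262 = 0.9546 kg·m².
ω_f = I_p ω_i / I_f = (0.8720)(5.57) / 0.9546 = 5.088 rad/s.

ω_f ≈ 5.09 rad/s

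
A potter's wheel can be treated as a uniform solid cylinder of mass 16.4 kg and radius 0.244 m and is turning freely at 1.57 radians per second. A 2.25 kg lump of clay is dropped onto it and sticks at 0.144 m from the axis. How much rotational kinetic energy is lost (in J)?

No external torque acts about the axis; L_before = L_after.
I_p = ½(16.4)(0.244)² = 0.4882 kg·m².
Added inertia Σmr² = (2.25)(0.144)² = 0.04666 kg·m²; I_f = 0.4882 + 0.04666 = 0.5349 kg·m².
ω_f = I_p ω_i / I_f = (0.4882)(1.57) / 0.5349 = 1.433 rad/s.
KE_i = ½(0.4882)(1.570 rad/s)² = 0.6017 J; KE_f = ½(0.5349)(1.433)² = 0.5492 J.

energy lost ≈ 0.0525 J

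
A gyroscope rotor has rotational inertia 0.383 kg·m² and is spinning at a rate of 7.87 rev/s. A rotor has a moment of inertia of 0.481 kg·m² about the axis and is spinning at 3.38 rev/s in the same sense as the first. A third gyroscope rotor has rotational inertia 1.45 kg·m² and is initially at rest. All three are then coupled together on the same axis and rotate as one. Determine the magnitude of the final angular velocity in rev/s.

|ω_f| ≈ 2.01 rev/s

The coupling torques are internal; angular momentum about the shared axis is conserved.
Taking A's sense as positive: L = (0.3830)(7.87) + (0.4810)(3.38) = 4.640 kg·m²·rev/s.
Combined I = 0.3830 + 0.4810 + 1.450 = 2.314 kg·m².
ω_f = L / I = 4.640 / 2.314 = 2.005 rev/s.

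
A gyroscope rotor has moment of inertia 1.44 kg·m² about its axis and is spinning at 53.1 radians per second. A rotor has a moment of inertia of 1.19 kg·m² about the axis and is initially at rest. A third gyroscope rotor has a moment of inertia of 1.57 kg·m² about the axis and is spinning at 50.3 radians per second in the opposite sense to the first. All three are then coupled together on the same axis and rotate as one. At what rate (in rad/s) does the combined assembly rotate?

|ω_f| ≈ 0.597 rad/s

The coupling torques are internal; angular momentum about the shared axis is conserved.
Taking A's sense as positive: L = (1.440)(53.1) − (1.570)(50.3) = -2.507 kg·m²·rad/s.
Combined I = 1.440 + 1.190 + 1.570 = 4.200 kg·m².
ω_f = L / I = -2.507 / 4.200 = -0.5969 rad/s.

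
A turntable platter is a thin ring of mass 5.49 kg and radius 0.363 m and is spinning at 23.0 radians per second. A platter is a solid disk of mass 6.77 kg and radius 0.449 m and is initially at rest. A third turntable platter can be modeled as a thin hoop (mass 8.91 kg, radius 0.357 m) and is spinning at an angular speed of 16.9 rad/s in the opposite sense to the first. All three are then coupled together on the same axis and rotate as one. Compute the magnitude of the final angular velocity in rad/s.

The coupling torques are internal; angular momentum about the shared axis is conserved.
Moments of inertia: I_A = (5.49)(0.363)² = 0.7234 kg·m²; I_B = ½(6.77)(0.449)² = 0.6824 kg·m²; I_C = (8.91)(0.357)² = 1.136 kg·m².
Taking A's sense as positive: L = (0.7234)(23.0) − (1.136)(16.9) = -2.553 kg·m²·rad/s.
Combined I = 0.7234 + 0.6824 + 1.136 = 2.541 kg·m².
ω_f = L / I = -2.553 / 2.541 = -1.004 rad/s.

|ω_f| ≈ 1.00 rad/s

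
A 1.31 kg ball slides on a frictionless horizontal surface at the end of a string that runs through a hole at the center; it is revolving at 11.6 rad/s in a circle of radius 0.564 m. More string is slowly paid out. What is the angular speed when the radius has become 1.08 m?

No torque about the axis ⇒ m r₁² ω₁ = m r₂² ω₂.
ω₂ = ω₁ (r₁/r₂)² = (11.6)(0.564/1.08)² = 3.164 rad/s.

ω₂ ≈ 3.16 rad/s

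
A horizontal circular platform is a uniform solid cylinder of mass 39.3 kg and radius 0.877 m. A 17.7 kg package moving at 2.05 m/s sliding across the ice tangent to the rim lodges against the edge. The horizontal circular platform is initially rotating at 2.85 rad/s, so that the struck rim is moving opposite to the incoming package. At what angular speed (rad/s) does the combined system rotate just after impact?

|ω_f| ≈ 0.392 rad/s

The axle reaction passes through the central axle and exerts no torque about it; angular momentum about the central axle is conserved through the impact.
I_p = ½(39.3)(0.877)² = 15.11 kg·m². Taking the sense of the package's angular momentum as positive, L_{package} = m v R = (17.7)(2.05)(0.877) = 31.82 kg·m²/s.
L_i = −I_p ω_p + m v R = −(15.11)(2.85) + 31.82 = -11.25 kg·m²/s.
After sticking, I_f = I_p + m R² = 15.11 + (17.7)(0.877)² = 28.73 kg·m².
ω_f = L_i / I_f = -11.25 / 28.73 = -0.3917 rad/s.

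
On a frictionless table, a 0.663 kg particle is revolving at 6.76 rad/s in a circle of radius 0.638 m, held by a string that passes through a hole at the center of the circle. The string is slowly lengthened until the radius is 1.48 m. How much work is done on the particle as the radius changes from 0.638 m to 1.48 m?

W ≈ -5.02 J

The constraining force is radial, so m r² ω about the center is conserved.
ω₂ = ω₁ (r₁/r₂)² = (6.76)(0.638/1.48)² = 1.256 rad/s.
W = ΔKE = ½m(v₂² − v₁²) = -5.020 J.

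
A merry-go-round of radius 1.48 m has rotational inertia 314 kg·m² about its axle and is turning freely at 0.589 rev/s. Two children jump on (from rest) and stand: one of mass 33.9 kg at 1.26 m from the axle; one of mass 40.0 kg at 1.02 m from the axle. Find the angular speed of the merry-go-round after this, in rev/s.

ω_f ≈ 0.452 rev/s

No external torque acts about the axle; L_before = L_after.
Added inertia Σmr² = (33.9)(1.26)² + (40.0)(1.02)² = 95.44 kg·m²; I_f = 314.0 + 95.44 = 409.4 kg·m².
ω_f = I_p ω_i / I_f = (314.0)(0.589) / 409.4 = 0.4517 rev/s.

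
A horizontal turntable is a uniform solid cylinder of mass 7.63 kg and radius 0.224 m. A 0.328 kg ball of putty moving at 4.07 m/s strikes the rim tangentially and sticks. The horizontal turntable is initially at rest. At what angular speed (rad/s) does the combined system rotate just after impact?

|ω_f| ≈ 1.44 rad/s

The axle reaction passes through the axle and exerts no torque about it; angular momentum about the axle is conserved through the impact.
I_p = ½(7.63)(0.224)² = 0.1914 kg·m². Taking the sense of the ball of putty's angular momentum as positive, L_{ball} = m v R = (0.328)(4.07)(0.224) = 0.2990 kg·m²/s.
L_i = 0 + 0.2990 = 0.2990 kg·m²/s.
After sticking, I_f = I_p + m R² = 0.1914 + (0.328)(0.224)² = 0.2079 kg·m².
ω_f = L_i / I_f = 0.2990 / 0.2079 = 1.438 rad/s.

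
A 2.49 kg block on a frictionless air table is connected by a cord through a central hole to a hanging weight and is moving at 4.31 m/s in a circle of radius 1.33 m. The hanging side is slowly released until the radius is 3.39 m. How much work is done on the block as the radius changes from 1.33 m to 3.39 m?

The only horizontal force on the mass is along the cord (radial), so it exerts no torque about the hole and angular momentum m v r is conserved.
v₂ = v₁ r₁ / r₂ = (4.31)(1.33) / (3.39) = 1.691 m/s.
W = ΔKE = ½m(v₂² − v₁²) = -19.57 J.

W ≈ -19.6 J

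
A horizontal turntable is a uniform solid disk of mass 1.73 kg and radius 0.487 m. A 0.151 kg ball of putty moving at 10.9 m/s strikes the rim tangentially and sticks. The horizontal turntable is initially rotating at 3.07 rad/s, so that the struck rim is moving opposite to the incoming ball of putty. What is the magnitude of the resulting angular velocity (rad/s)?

|ω_f| ≈ 0.713 rad/s

About the axle the impulsive forces during the collision are internal, so angular momentum about that axis is conserved.
I_p = ½(1.73)(0.487)² = 0.2052 kg·m². Taking the sense of the ball of putty's angular momentum as positive, L_{ball} = m v R = (0.151)(10.9)(0.487) = 0.8016 kg·m²/s.
L_i = −I_p ω_p + m v R = −(0.2052)(3.07) + 0.8016 = 0.1717 kg·m²/s.
After sticking, I_f = I_p + m R² = 0.2052 + (0.151)(0.487)² = 0.2410 kg·m².
ω_f = L_i / I_f = 0.1717 / 0.2410 = 0.7127 rad/s.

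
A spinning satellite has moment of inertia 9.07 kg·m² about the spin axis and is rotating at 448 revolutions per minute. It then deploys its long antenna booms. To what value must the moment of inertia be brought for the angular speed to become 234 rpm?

I₂ ≈ 17.4 kg·m²

No external torque acts about the spin axis, so angular momentum is conserved.
I₂ = I₁ω₁ / ω₂ = (9.07)(448) / (234) = 17.36 kg·m².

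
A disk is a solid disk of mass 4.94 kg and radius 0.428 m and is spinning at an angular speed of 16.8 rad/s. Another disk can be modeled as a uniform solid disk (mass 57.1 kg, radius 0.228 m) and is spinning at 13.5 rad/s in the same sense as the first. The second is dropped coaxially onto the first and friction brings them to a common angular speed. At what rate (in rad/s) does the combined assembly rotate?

|ω_f| ≈ 14.3 rad/s

The coupling torques are internal; angular momentum about the shared axis is conserved.
Moments of inertia: I_A = ½(4.94)(0.428)² = 0.4525 kg·m²; I_B = ½(57.1)(0.228)² = 1.484 kg·m².
Taking A's sense as positive: L = (0.4525)(16.8) + (1.484)(13.5) = 27.64 kg·m²·rad/s.
Combined I = 0.4525 + 1.484 = 1.937 kg·m².
ω_f = L / I = 27.64 / 1.937 = 14.27 rad/s.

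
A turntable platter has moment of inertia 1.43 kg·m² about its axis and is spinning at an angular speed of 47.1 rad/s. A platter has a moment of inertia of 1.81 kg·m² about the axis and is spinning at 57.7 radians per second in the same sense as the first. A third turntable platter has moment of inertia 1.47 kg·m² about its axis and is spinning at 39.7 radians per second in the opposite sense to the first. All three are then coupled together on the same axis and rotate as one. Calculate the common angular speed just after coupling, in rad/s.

|ω_f| ≈ 24.1 rad/s

The coupling torques are internal; angular momentum about the shared axis is conserved.
Taking A's sense as positive: L = (1.430)(47.1) + (1.810)(57.7) − (1.470)(39.7) = 113.4 kg·m²·rad/s.
Combined I = 1.430 + 1.810 + 1.470 = 4.710 kg·m².
ω_f = L / I = 113.4 / 4.710 = 24.08 rad/s.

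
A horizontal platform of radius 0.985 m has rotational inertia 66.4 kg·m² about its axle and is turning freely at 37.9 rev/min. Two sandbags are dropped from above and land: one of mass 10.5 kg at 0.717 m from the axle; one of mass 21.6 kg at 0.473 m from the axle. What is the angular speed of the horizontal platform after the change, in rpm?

No external torque acts about the axle; L_before = L_after.
Added inertia Σmr² = (10.5)(0.717)² + (21.6)(0.473)² = 10.23 kg·m²; I_f = 66.40 + 10.23 = 76.63 kg·m².
ω_f = I_p ω_i / I_f = (66.40)(37.9) / 76.63 = 32.84 rpm.

ω_f ≈ 32.8 rpm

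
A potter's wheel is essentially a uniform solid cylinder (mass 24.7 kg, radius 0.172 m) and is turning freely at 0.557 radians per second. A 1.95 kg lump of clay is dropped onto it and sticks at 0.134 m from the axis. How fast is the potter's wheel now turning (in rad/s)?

ω_f ≈ 0.508 rad/s

The added mass arrives with no angular momentum about the axis, and any external torque about the axis is negligible, so the system's angular momentum is conserved.
I_p = ½(24.7)(0.172)² = 0.3654 kg·m².
Added inertia Σmr² = (1.95)(0.134)² = 0.03501 kg·m²; I_f = 0.3654 + 0.03501 = 0.4004 kg·m².
ω_f = I_p ω_i / I_f = (0.3654)(0.557) / 0.4004 = 0.5083 rad/s.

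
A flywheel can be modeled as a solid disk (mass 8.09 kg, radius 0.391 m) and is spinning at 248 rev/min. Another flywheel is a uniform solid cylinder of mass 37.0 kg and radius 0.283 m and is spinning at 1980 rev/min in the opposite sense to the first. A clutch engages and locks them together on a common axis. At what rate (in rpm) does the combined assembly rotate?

No external torque acts about the common axis, so total angular momentum is conserved.
Moments of inertia: I_A = ½(8.09)(0.391)² = 0.6184 kg·m²; I_B = ½(37.0)(0.283)² = 1.482 kg·m².
Taking A's sense as positive: L = (0.6184)(248) − (1.482)(1980) = -2780 kg·m²·rpm.
Combined I = 0.6184 + 1.482 = 2.100 kg·m².
ω_f = L / I = -2780 / 2.100 = -1324 rpm.

|ω_f| ≈ 1320 rpm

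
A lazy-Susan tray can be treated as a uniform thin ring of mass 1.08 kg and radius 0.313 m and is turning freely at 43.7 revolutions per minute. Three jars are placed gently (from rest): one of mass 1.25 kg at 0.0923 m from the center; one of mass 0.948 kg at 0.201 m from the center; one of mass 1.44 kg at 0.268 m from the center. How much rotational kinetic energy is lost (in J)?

energy lost ≈ 0.654 J

No external torque acts about the center; L_before = L_after.
I_p = (1.08)(0.313)² = 0.1058 kg·m².
Added inertia Σmr² = (1.25)(0.0923)² + (0.948)(0.201)² + (1.44)(0.268)² = 0.1524 kg·m²; I_f = 0.1058 + 0.1524 = 0.2582 kg·m².
ω_f = I_p ω_i / I_f = (0.1058)(43.7) / 0.2582 = 17.91 rpm.
KE_i = ½(0.1058)(4.576 rad/s)² = 1.108 J; KE_f = ½(0.2582)(1.875)² = 0.4540 J.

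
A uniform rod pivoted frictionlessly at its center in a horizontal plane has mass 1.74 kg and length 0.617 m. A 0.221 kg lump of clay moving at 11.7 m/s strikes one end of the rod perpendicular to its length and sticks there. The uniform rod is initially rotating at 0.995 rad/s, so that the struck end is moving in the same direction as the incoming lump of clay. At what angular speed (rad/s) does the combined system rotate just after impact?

About the pivot the impulsive forces during the collision are internal, so angular momentum about that axis is conserved.
I_p = (1/12)(1.74)(0.617)² = 0.05520 kg·m². Taking the sense of the lump of clay's angular momentum as positive, L_{lump} = m v R = (0.221)(11.7)(0.617/2) = 0.7977 kg·m²/s.
L_i = +I_p ω_p + m v R = +(0.05520)(0.995) + 0.7977 = 0.8526 kg·m²/s.
After sticking, I_f = I_p + m R² = 0.05520 + (0.221)(0.617/2)² = 0.07623 kg·m².
ω_f = L_i / I_f = 0.8526 / 0.07623 = 11.18 rad/s.

|ω_f| ≈ 11.2 rad/s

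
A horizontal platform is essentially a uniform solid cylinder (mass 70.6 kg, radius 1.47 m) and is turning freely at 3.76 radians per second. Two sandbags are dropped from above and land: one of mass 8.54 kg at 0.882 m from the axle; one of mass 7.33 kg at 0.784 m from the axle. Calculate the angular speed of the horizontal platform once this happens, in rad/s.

The added mass arrives with no angular momentum about the axle, and any external torque about the axle is negligible, so the system's angular momentum is conserved.
I_p = ½(70.6)(1.47)² = 76.28 kg·m².
Added inertia Σmr² = (8.54)(0.882)² + (7.33)(0.784)² = 11.15 kg·m²; I_f = 76.28 + 11.15 = 87.43 kg·m².
ω_f = I_p ω_i / I_f = (76.28)(3.76) / 87.43 = 3.281 rad/s.

ω_f ≈ 3.28 rad/s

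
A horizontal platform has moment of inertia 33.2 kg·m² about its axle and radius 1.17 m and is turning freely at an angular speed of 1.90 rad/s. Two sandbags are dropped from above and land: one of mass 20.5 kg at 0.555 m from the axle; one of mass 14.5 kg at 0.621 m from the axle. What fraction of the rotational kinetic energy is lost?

The added mass arrives with no angular momentum about the axle, and any external torque about the axle is negligible, so the system's angular momentum is conserved.
Added inertia Σmr² = (20.5)(0.555)² + (14.5)(0.621)² = 11.91 kg·m²; I_f = 33.20 + 11.91 = 45.11 kg·m².
ω_f = I_p ω_i / I_f = (33.20)(1.90) / 45.11 = 1.398 rad/s.
KE_i = ½(33.20)(1.900 rad/s)² = 59.93 J; KE_f = ½(45.11)(1.398)² = 44.11 J.
Fraction lost = 0.2640.

fraction ≈ 0.264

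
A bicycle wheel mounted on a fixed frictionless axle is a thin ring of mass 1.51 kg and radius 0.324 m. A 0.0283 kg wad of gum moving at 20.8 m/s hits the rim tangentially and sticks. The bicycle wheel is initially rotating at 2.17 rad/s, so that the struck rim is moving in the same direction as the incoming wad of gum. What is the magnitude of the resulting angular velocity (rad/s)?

|ω_f| ≈ 3.31 rad/s

About the axle the impulsive forces during the collision are internal, so angular momentum about that axis is conserved.
I_p = (1.51)(0.324)² = 0.1585 kg·m². Taking the sense of the wad of gum's angular momentum as positive, L_{wad} = m v R = (0.0283)(20.8)(0.324) = 0.1907 kg·m²/s.
L_i = +I_p ω_p + m v R = +(0.1585)(2.17) + 0.1907 = 0.5347 kg·m²/s.
After sticking, I_f = I_p + m R² = 0.1585 + (0.0283)(0.324)² = 0.1615 kg·m².
ω_f = L_i / I_f = 0.5347 / 0.1615 = 3.311 rad/s.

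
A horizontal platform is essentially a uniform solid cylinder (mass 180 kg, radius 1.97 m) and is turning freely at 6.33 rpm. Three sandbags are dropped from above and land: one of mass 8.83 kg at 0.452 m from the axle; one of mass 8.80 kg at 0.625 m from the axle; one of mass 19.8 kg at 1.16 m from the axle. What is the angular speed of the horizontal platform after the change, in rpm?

ω_f ≈ 5.80 rpm

No external torque acts about the axle; L_before = L_after.
I_p = ½(180)(1.97)² = 349.3 kg·m².
Added inertia Σmr² = (8.83)(0.452)² + (8.80)(0.625)² + (19.8)(1.16)² = 31.88 kg·m²; I_f = 349.3 + 31.88 = 381.2 kg·m².
ω_f = I_p ω_i / I_f = (349.3)(6.33) / 381.2 = 5.800 rpm.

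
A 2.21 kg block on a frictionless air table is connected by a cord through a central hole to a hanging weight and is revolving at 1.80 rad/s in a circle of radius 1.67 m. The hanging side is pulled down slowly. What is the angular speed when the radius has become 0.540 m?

The constraining force is radial, so m r² ω about the center is conserved.
ω₂ = ω₁ (r₁/r₂)² = (1.80)(1.67/0.540)² = 17.22 rad/s.

ω₂ ≈ 17.2 rad/s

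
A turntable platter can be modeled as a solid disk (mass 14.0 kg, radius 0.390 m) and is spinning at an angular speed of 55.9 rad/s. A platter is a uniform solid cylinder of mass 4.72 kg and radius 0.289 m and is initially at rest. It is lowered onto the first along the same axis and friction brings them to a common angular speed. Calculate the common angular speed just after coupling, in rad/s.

|ω_f| ≈ 47.2 rad/s

The coupling torques are internal; angular momentum about the shared axis is conserved.
Moments of inertia: I_A = ½(14.0)(0.390)² = 1.065 kg·m²; I_B = ½(4.72)(0.289)² = 0.1971 kg·m².
Taking A's sense as positive: L = (1.065)(55.9) = 59.52 kg·m²·rad/s.
Combined I = 1.065 + 0.1971 = 1.262 kg·m².
ω_f = L / I = 59.52 / 1.262 = 47.17 rad/s.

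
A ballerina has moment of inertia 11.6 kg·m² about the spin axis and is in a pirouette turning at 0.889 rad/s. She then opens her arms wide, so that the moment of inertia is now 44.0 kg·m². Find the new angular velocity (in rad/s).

No external torque acts about the spin axis, so angular momentum is conserved.
ω₂ = I₁ω₁ / I₂ = (11.60)(0.889 rad/s) / (44.00) = 0.2344 rad/s.

ω₂ ≈ 0.234 rad/s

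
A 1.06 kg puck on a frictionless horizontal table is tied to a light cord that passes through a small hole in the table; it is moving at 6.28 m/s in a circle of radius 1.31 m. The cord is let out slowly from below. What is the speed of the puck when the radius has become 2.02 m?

Central (radial) force ⇒ zero torque about the center ⇒ m v r is constant.
v₂ = v₁ r₁ / r₂ = (6.28)(1.31) / (2.02) = 4.073 m/s.

v₂ ≈ 4.07 m/s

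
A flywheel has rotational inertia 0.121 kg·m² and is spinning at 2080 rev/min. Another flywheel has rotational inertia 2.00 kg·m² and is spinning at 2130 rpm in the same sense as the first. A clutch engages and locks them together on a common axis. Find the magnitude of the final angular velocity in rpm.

No external torque acts about the common axis, so total angular momentum is conserved.
Taking A's sense as positive: L = (0.1210)(2080) + (2.000)(2130) = 4512 kg·m²·rpm.
Combined I = 0.1210 + 2.000 = 2.121 kg·m².
ω_f = L / I = 4512 / 2.121 = 2127 rpm.

|ω_f| ≈ 2130 rpm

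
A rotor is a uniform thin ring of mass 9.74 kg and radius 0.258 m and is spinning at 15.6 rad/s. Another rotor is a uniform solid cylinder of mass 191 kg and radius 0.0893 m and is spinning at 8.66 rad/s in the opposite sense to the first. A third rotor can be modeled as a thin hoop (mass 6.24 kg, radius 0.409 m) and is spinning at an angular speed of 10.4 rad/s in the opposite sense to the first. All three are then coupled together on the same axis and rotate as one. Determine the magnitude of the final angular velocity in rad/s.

No external torque acts about the common axis, so total angular momentum is conserved.
Moments of inertia: I_A = (9.74)(0.258)² = 0.6483 kg·m²; I_B = ½(191)(0.0893)² = 0.7616 kg·m²; I_C = (6.24)(0.409)² = 1.044 kg·m².
Taking A's sense as positive: L = (0.6483)(15.6) − (0.7616)(8.66) − (1.044)(10.4) = -7.337 kg·m²·rad/s.
Combined I = 0.6483 + 0.7616 + 1.044 = 2.454 kg·m².
ω_f = L / I = -7.337 / 2.454 = -2.990 rad/s.

|ω_f| ≈ 2.99 rad/s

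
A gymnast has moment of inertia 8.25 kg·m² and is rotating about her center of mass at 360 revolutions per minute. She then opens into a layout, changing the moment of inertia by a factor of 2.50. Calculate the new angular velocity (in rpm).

ω₂ ≈ 144 rpm

No external torque acts about the spin axis, so angular momentum is conserved.
I₂ = 2.50 × 8.25 = 20.62 kg·m².
ω₂ = I₁ω₁ / I₂ = (8.250)(360 rpm) / (20.62) = 144.0 rpm.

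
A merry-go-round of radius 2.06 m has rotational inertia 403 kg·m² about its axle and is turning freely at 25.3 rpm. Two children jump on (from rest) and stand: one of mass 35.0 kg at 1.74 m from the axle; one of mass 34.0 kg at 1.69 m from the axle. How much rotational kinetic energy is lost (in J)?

energy lost ≈ 474 J

The added mass arrives with no angular momentum about the axle, and any external torque about the axle is negligible, so the system's angular momentum is conserved.
Added inertia Σmr² = (35.0)(1.74)² + (34.0)(1.69)² = 203.1 kg·m²; I_f = 403.0 + 203.1 = 606.1 kg·m².
ω_f = I_p ω_i / I_f = (403.0)(25.3) / 606.1 = 16.82 rpm.
KE_i = ½(403.0)(2.649 rad/s)² = 1414 J; KE_f = ½(606.1)(1.762)² = 940.5 J.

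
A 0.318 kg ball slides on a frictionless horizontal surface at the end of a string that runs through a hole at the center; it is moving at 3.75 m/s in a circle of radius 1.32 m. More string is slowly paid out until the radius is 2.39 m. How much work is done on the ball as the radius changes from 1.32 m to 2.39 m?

W ≈ -1.55 J

Central (radial) force ⇒ zero torque about the center ⇒ m v r is constant.
v₂ = v₁ r₁ / r₂ = (3.75)(1.32) / (2.39) = 2.071 m/s.
W = ΔKE = ½m(v₂² − v₁²) = -1.554 J.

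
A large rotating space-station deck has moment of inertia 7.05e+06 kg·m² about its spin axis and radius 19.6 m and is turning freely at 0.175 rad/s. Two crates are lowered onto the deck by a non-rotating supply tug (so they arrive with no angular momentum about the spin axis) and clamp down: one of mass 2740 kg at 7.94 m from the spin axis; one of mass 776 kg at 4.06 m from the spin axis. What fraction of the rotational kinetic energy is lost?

No external torque acts about the spin axis; L_before = L_after.
Added inertia Σmr² = (2740)(7.94)² + (776)(4.06)² = 1.855e+05 kg·m²; I_f = 7.050e+06 + 1.855e+05 = 7.236e+06 kg·m².
ω_f = I_p ω_i / I_f = (7.050e+06)(0.175) / 7.236e+06 = 0.1705 rad/s.
KE_i = ½(7.050e+06)(0.1750 rad/s)² = 1.080e+05 J; KE_f = ½(7.236e+06)(0.1705)² = 1.052e+05 J.
Fraction lost = 0.02564.

fraction ≈ 0.0256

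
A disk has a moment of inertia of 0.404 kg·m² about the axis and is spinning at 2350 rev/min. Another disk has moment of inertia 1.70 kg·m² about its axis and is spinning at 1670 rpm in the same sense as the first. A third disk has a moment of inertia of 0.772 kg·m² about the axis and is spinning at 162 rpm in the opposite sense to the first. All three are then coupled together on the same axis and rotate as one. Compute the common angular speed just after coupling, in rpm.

The coupling torques are internal; angular momentum about the shared axis is conserved.
Taking A's sense as positive: L = (0.4040)(2350) + (1.700)(1670) − (0.7720)(162) = 3663 kg·m²·rpm.
Combined I = 0.4040 + 1.700 + 0.7720 = 2.876 kg·m².
ω_f = L / I = 3663 / 2.876 = 1274 rpm.

|ω_f| ≈ 1270 rpm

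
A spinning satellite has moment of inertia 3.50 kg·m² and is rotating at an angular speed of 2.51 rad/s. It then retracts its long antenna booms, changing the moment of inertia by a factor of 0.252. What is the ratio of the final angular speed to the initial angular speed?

With no external torque about the axis, L is conserved: I₁ω₁ = I₂ω₂.
I₂ = 0.252 × 3.50 = 0.8820 kg·m².
ω₂/ω₁ = I₁/I₂ = 3.500 / 0.8820 = 3.968.

ω₂/ω₁ ≈ 3.97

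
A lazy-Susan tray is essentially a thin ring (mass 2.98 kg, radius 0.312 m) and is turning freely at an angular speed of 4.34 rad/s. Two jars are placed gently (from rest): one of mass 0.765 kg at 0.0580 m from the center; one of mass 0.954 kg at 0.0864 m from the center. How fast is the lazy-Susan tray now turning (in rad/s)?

ω_f ≈ 4.20 rad/s

No external torque acts about the center; L_before = L_after.
I_p = (2.98)(0.312)² = 0.2901 kg·m².
Added inertia Σmr² = (0.765)(0.0580)² + (0.954)(0.0864)² = 0.009695 kg·m²; I_f = 0.2901 + 0.009695 = 0.2998 kg·m².
ω_f = I_p ω_i / I_f = (0.2901)(4.34) / 0.2998 = 4.200 rad/s.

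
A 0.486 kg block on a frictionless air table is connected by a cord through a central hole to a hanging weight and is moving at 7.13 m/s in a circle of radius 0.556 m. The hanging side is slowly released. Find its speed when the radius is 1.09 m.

v₂ ≈ 3.64 m/s

The only horizontal force on the mass is along the cord (radial), so it exerts no torque about the hole and angular momentum m v r is conserved.
v₂ = v₁ r₁ / r₂ = (7.13)(0.556) / (1.09) = 3.637 m/s.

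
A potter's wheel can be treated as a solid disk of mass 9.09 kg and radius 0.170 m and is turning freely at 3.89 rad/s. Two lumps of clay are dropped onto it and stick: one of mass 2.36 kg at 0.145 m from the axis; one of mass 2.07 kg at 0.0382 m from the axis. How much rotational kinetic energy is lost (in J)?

No external torque acts about the axis; L_before = L_after.
I_p = ½(9.09)(0.170)² = 0.1314 kg·m².
Added inertia Σmr² = (2.36)(0.145)² + (2.07)(0.0382)² = 0.05264 kg·m²; I_f = 0.1314 + 0.05264 = 0.1840 kg·m².
ω_f = I_p ω_i / I_f = (0.1314)(3.89) / 0.1840 = 2.777 rad/s.
KE_i = ½(0.1314)(3.890 rad/s)² = 0.9938 J; KE_f = ½(0.1840)(2.777)² = 0.7095 J.

energy lost ≈ 0.284 J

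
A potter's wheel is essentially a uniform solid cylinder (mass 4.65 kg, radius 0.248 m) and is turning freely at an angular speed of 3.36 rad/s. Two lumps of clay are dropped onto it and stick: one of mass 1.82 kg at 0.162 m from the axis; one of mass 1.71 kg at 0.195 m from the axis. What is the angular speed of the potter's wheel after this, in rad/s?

ω_f ≈ 1.88 rad/s

No external torque acts about the axis; L_before = L_after.
I_p = ½(4.65)(0.248)² = 0.1430 kg·m².
Added inertia Σmr² = (1.82)(0.162)² + (1.71)(0.195)² = 0.1128 kg·m²; I_f = 0.1430 + 0.1128 = 0.2558 kg·m².
ω_f = I_p ω_i / I_f = (0.1430)(3.36) / 0.2558 = 1.878 rad/s.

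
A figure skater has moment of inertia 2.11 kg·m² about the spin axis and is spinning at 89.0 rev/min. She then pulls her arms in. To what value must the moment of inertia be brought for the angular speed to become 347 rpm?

Angular momentum about the spin axis is conserved since the torque about it is zero.
I₂ = I₁ω₁ / ω₂ = (2.11)(89.0) / (347) = 0.5412 kg·m².

I₂ ≈ 0.541 kg·m²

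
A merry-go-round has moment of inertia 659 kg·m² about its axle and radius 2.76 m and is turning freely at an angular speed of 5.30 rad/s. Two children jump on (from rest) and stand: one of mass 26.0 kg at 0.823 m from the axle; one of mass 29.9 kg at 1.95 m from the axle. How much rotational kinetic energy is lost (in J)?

No external torque acts about the axle; L_before = L_after.
Added inertia Σmr² = (26.0)(0.823)² + (29.9)(1.95)² = 131.3 kg·m²; I_f = 659.0 + 131.3 = 790.3 kg·m².
ω_f = I_p ω_i / I_f = (659.0)(5.30) / 790.3 = 4.419 rad/s.
KE_i = ½(659.0)(5.300 rad/s)² = 9256 J; KE_f = ½(790.3)(4.419)² = 7718 J.

energy lost ≈ 1540 J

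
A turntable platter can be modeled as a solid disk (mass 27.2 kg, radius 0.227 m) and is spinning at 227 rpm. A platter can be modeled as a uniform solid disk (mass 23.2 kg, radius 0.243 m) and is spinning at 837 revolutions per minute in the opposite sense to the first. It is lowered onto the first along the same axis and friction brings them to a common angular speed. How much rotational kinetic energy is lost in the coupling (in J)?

ΔKE lost ≈ 2150 J

The coupling torques are internal; angular momentum about the shared axis is conserved.
Moments of inertia: I_A = ½(27.2)(0.227)² = 0.7008 kg·m²; I_B = ½(23.2)(0.243)² = 0.6850 kg·m².
Taking A's sense as positive: L = (0.7008)(227) − (0.6850)(837) = -414.2 kg·m²·rpm.
Combined I = 0.7008 + 0.6850 = 1.386 kg·m².
ω_f = L / I = -414.2 / 1.386 = -298.9 rpm.
KE_i = ½ΣIω² = 2829 J; KE_f = ½(1.386)(31.30)² = 679.0 J.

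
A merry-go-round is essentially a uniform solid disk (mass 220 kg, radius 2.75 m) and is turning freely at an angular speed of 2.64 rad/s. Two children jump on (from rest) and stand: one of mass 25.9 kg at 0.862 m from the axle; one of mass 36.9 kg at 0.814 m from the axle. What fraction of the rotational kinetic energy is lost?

The added mass arrives with no angular momentum about the axle, and any external torque about the axle is negligible, so the system's angular momentum is conserved.
I_p = ½(220)(2.75)² = 831.9 kg·m².
Added inertia Σmr² = (25.9)(0.862)² + (36.9)(0.814)² = 43.69 kg·m²; I_f = 831.9 + 43.69 = 875.6 kg·m².
ω_f = I_p ω_i / I_f = (831.9)(2.64) / 875.6 = 2.508 rad/s.
KE_i = ½(831.9)(2.640 rad/s)² = 2899 J; KE_f = ½(875.6)(2.508)² = 2754 J.
Fraction lost = 0.04990.

fraction ≈ 0.0499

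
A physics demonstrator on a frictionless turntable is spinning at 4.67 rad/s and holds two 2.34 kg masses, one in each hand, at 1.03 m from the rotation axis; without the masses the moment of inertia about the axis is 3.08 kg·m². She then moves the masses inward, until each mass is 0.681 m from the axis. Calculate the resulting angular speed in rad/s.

With no external torque about the axis, L is conserved: I₁ω₁ = I₂ω₂.
I₁ = 3.08 + 2(2.34)(1.03)² = 8.045 kg·m²; I₂ = 3.08 + 2(2.34)(0.681)² = 5.250 kg·m².
ω₂ = I₁ω₁ / I₂ = (8.045)(4.67 rad/s) / (5.250) = 7.156 rad/s.

ω₂ ≈ 7.16 rad/s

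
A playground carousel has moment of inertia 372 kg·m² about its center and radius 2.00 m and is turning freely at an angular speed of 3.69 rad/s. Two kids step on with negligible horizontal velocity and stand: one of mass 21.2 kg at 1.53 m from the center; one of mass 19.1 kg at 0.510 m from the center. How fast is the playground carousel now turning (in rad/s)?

The added mass arrives with no angular momentum about the center, and any external torque about the center is negligible, so the system's angular momentum is conserved.
Added inertia Σmr² = (21.2)(1.53)² + (19.1)(0.510)² = 54.59 kg·m²; I_f = 372.0 + 54.59 = 426.6 kg·m².
ω_f = I_p ω_i / I_f = (372.0)(3.69) / 426.6 = 3.218 rad/s.

ω_f ≈ 3.22 rad/s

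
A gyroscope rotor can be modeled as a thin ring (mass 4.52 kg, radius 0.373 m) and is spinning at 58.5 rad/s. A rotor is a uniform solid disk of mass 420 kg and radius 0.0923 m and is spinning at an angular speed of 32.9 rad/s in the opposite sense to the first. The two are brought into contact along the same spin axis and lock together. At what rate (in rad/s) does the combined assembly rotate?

The coupling torques are internal; angular momentum about the shared axis is conserved.
Moments of inertia: I_A = (4.52)(0.373)² = 0.6289 kg·m²; I_B = ½(420)(0.0923)² = 1.789 kg·m².
Taking A's sense as positive: L = (0.6289)(58.5) − (1.789)(32.9) = -22.07 kg·m²·rad/s.
Combined I = 0.6289 + 1.789 = 2.418 kg·m².
ω_f = L / I = -22.07 / 2.418 = -9.128 rad/s.

|ω_f| ≈ 9.13 rad/s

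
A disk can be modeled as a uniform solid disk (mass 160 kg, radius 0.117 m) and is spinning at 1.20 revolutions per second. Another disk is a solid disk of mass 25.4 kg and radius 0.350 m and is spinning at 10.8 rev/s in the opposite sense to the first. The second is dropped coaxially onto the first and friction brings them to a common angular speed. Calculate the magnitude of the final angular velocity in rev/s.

|ω_f| ≈ 5.84 rev/s

The coupling torques are internal; angular momentum about the shared axis is conserved.
Moments of inertia: I_A = ½(160)(0.117)² = 1.095 kg·m²; I_B = ½(25.4)(0.350)² = 1.556 kg·m².
Taking A's sense as positive: L = (1.095)(1.20) − (1.556)(10.8) = -15.49 kg·m²·rev/s.
Combined I = 1.095 + 1.556 = 2.651 kg·m².
ω_f = L / I = -15.49 / 2.651 = -5.843 rev/s.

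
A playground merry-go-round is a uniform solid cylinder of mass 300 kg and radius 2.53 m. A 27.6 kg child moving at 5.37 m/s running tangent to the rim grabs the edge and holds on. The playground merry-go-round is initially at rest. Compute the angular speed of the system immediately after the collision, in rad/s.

|ω_f| ≈ 0.330 rad/s

The axle reaction passes through the axle and exerts no torque about it; angular momentum about the axle is conserved through the impact.
I_p = ½(300)(2.53)² = 960.1 kg·m². Taking the sense of the child's angular momentum as positive, L_{child} = m v R = (27.6)(5.37)(2.53) = 375.0 kg·m²/s.
L_i = 0 + 375.0 = 375.0 kg·m²/s.
After sticking, I_f = I_p + m R² = 960.1 + (27.6)(2.53)² = 1137 kg·m².
ω_f = L_i / I_f = 375.0 / 1137 = 0.3299 rad/s.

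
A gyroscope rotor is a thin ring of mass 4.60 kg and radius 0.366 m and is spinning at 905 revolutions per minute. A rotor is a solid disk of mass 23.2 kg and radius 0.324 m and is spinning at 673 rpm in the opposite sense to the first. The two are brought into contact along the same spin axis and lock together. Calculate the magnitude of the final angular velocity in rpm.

|ω_f| ≈ 143 rpm

The coupling torques are internal; angular momentum about the shared axis is conserved.
Moments of inertia: I_A = (4.60)(0.366)² = 0.6162 kg·m²; I_B = ½(23.2)(0.324)² = 1.218 kg·m².
Taking A's sense as positive: L = (0.6162)(905) − (1.218)(673) = -261.9 kg·m²·rpm.
Combined I = 0.6162 + 1.218 = 1.834 kg·m².
ω_f = L / I = -261.9 / 1.834 = -142.8 rpm.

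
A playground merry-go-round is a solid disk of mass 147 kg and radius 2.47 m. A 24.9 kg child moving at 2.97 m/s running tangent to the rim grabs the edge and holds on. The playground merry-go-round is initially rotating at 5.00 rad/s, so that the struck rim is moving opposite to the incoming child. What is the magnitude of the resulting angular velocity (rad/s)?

About the axle the impulsive forces during the collision are internal, so angular momentum about that axis is conserved.
I_p = ½(147)(2.47)² = 448.4 kg·m². Taking the sense of the child's angular momentum as positive, L_{child} = m v R = (24.9)(2.97)(2.47) = 182.7 kg·m²/s.
L_i = −I_p ω_p + m v R = −(448.4)(5.00) + 182.7 = -2059 kg·m²/s.
After sticking, I_f = I_p + m R² = 448.4 + (24.9)(2.47)² = 600.3 kg·m².
ω_f = L_i / I_f = -2059 / 600.3 = -3.430 rad/s.

|ω_f| ≈ 3.43 rad/s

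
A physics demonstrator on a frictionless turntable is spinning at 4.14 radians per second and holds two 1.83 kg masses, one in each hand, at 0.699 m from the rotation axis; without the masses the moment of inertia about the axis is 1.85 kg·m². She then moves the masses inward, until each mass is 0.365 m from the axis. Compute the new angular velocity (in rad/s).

ω₂ ≈ 6.44 rad/s

Angular momentum about the spin axis is conserved since the torque about it is zero.
I₁ = 1.85 + 2(1.83)(0.699)² = 3.638 kg·m²; I₂ = 1.85 + 2(1.83)(0.365)² = 2.338 kg·m².
ω₂ = I₁ω₁ / I₂ = (3.638)(4.14 rad/s) / (2.338) = 6.444 rad/s.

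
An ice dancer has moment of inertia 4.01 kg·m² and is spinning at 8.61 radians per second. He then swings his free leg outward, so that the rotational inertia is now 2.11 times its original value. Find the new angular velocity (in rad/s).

ω₂ ≈ 4.08 rad/s

Angular momentum about the spin axis is conserved since the torque about it is zero.
I₂ = 2.11 × 4.01 = 8.461 kg·m².
ω₂ = I₁ω₁ / I₂ = (4.010)(8.61 rad/s) / (8.461) = 4.081 rad/s.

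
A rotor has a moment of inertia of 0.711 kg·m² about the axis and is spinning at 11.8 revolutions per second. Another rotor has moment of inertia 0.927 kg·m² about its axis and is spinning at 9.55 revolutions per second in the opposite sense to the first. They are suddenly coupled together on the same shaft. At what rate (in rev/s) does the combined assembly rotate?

The coupling torques are internal; angular momentum about the shared axis is conserved.
Taking A's sense as positive: L = (0.7110)(11.8) − (0.9270)(9.55) = -0.4631 kg·m²·rev/s.
Combined I = 0.7110 + 0.9270 = 1.638 kg·m².
ω_f = L / I = -0.4631 / 1.638 = -0.2827 rev/s.

|ω_f| ≈ 0.283 rev/s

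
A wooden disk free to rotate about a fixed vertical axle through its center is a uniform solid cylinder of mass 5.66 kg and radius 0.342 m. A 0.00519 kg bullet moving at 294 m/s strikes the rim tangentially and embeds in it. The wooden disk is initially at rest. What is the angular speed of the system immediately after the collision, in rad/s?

About the axle the impulsive forces during the collision are internal, so angular momentum about that axis is conserved.
I_p = ½(5.66)(0.342)² = 0.3310 kg·m². Taking the sense of the bullet's angular momentum as positive, L_{bullet} = m v R = (0.00519)(294)(0.342) = 0.5218 kg·m²/s.
L_i = 0 + 0.5218 = 0.5218 kg·m²/s.
After sticking, I_f = I_p + m R² = 0.3310 + (0.00519)(0.342)² = 0.3316 kg·m².
ω_f = L_i / I_f = 0.5218 / 0.3316 = 1.574 rad/s.

|ω_f| ≈ 1.57 rad/s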